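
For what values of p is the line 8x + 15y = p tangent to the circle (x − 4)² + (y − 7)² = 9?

p = 86 or p = 188

Tangency holds when the distance from the centre (4, 7) to the line equals the radius 3:
|8·4 + 15·7 − p| / √289 = 3
|p − (137)| = 3·17, so p = 188 or p = 86.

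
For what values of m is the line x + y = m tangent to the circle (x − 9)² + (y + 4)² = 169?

m = 5 ± 13√2

Tangency holds when the distance from the centre (9, −4) to the line equals the radius 13:
|1·9 + 1·(−4) − m| / √2 = 13
|m − (5)| = 13√2.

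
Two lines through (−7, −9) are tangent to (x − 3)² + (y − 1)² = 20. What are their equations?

Write the tangent as mx − y + (−9 − m·(−7)) = 0 and set its distance from the centre to 2√5:
[m·(10) − (10)]² = 20(m² + 1)
2m² − 5m + 2 = 0, so m = 2 or m = 1/2.
Through (−7, −9) these give 2x − y = −5 and x − 2y = 11.

2x − y = −5 and x − 2y = 11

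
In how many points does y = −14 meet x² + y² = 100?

0

Substituting the line into the circle gives x² + 96 = 0.
Discriminant = (0)² − 4·1·(96) = −384 < 0.
No real roots: the line does not meet the circle.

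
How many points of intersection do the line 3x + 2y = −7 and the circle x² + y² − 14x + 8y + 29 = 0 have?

Substituting the line into the circle gives 13x² − 62x + 53 = 0.
Discriminant = (−62)² − 4·13·(53) = 1088 > 0.
Two real roots: the line is a secant.

2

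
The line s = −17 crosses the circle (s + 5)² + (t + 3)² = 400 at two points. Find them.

(−17, −19) and (−17, 13)

The line gives s = −17. Substituting into the circle:
t² + 6t − 247 = 0
t = 13 or t = −19, giving (−17, 13) and (−17, −19).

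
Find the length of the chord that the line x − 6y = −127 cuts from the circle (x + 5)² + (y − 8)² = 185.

2√37

Centre (−5, 8), r² = 185. Perpendicular distance d from centre to line = |74| / √37 = 74/√37.
Half the chord is √(r² − d²) = √(37), so the full chord is 2√37.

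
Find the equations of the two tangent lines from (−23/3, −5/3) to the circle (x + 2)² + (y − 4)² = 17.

4x − y = −29 and x − 4y = −1

Let a tangent through (−23/3, −5/3) have slope m. Its distance from (−2, 4) must equal √17:
(17/3m − (17/3))² = 17(m² + 1)
4m² − 17m + 4 = 0, so m = 4 or m = 1/4.
With m = 4: 4x − y = −29. With m = 1/4: x − 4y = −1.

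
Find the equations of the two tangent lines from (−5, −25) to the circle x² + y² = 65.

7x − 4y = 65 and 8x + y = −65

Write the tangent as mx − y + (−25 − m·(−5)) = 0 and set its distance from the centre to √65:
[m·(5) − (25)]² = 65(m² + 1)
4m² + 25m − 56 = 0, so m = 7/4 or m = −8.
Through (−5, −25) these give 7x − 4y = 65 and 8x + y = −65.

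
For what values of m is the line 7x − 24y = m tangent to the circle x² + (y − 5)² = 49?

m = −295 or m = 55

For a tangent, require d(centre, line) = r = 7.
|7·0 − 24·5 − m| / √625 = 7
|m − (−120)| = 7·25, so m = 55 or m = −295.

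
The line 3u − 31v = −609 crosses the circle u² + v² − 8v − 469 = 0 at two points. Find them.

(−17, 18) and (14, 21)

Express v = (609 + 3u)/31 and substitute into the circle:
970u² + 2910u − 230860 = 0  ⟹  u² + 3u − 238 = 0
u = 14 or u = −17, giving (14, 21) and (−17, 18).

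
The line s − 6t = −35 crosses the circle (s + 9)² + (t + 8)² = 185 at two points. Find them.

(−17, 3) and (−5, 5)

Substitute t = (35 + s)/6:
37s² + 814s + 3145 = 0  ⟹  s² + 22s + 85 = 0
s = −5 or s = −17, giving (−5, 5) and (−17, 3).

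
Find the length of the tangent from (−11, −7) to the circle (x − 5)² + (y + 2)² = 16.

Centre (5, −2), r² = 16. |PO|² = (−16)² + (−5)² = 281.
The tangent meets the radius at right angles, so tangent² = |PO|² − r² = 281 − 16 = 265.

√265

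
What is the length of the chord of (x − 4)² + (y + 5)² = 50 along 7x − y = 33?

Centre (4, −5), r² = 50. Perpendicular distance d from centre to line = |0| / √50 = 0/√50.
Chord = 2√(r² − d²) = 2·√(50) = 10√2.

10√2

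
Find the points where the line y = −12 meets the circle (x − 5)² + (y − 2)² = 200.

(3, −12) and (7, −12)

Substitute y = −12:
x² − 10x + 21 = 0
x = 7 or x = 3, giving (7, −12) and (3, −12).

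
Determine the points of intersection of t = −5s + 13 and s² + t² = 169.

(0, 13) and (5, −12)

Express t = −5s + 13 and substitute into the circle:
26s² − 130s = 0  ⟹  s² − 5s = 0
s = 5 or s = 0, giving (5, −12) and (0, 13).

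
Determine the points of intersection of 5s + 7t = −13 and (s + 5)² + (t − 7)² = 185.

Substitute t = (−13 − 5s)/7:
74s² + 1110s − 3996 = 0  ⟹  s² + 15s − 54 = 0
s = 3 or s = −18, giving (3, −4) and (−18, 11).

(−18, 11) and (3, −4)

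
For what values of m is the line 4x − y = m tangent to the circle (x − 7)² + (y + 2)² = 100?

The line touches the circle iff its distance from (7, −2) is 10:
|4·7 − 1·(−2) − m| / √17 = 10
|m − (30)| = 10√17.

m = 30 ± 10√17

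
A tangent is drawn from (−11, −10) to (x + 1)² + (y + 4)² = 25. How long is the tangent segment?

√111

Centre (−1, −4), r² = 25. |PO|² = (−10)² + (−6)² = 136.
By the tangent–radius right angle, tangent length = √(|PO|² − r²) = √111.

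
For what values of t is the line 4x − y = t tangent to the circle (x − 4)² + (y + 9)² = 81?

For a tangent, require d(centre, line) = r = 9.
|4·4 − 1·(−9) − t| / √17 = 9
|t − (25)| = 9√17.

t = 25 ± 9√17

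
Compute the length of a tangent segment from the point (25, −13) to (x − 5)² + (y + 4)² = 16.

The centre is (5, −4) and r = 4. The square of the distance from P to the centre is 400 + 81 = 481.
The tangent meets the radius at right angles, so tangent² = |PO|² − r² = 481 − 16 = 465.

√465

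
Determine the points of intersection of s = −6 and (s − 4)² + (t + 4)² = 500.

The line gives s = −6. Substituting into the circle:
t² + 8t − 384 = 0
t = 16 or t = −24, giving (−6, 16) and (−6, −24).

(−6, −24) and (−6, 16)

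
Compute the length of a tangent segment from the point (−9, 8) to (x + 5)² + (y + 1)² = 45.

With centre O = (−5, −1), |OP|² = 97 and r² = 45.
By the tangent–radius right angle, tangent length = √(|PO|² − r²) = √52 = 2√13.

2√13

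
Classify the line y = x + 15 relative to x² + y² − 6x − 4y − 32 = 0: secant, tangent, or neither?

neither

Substituting the line into the circle gives 2x² + 20x + 133 = 0.
Δ = 400 − 1064 = −664.
No real roots: the line does not meet the circle.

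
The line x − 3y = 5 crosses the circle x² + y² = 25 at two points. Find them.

(−4, −3) and (5, 0)

Express y = (−5 + x)/3 and substitute into the circle:
10x² − 10x − 200 = 0  ⟹  x² − x − 20 = 0
x = 5 or x = −4, giving (5, 0) and (−4, −3).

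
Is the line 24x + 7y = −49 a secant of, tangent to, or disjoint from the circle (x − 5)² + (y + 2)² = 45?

Substituting the line into the circle gives 625x² + 1190x + 245 = 0.
Δ = 1416100 − 612500 = 803600.
Two real roots: the line is a secant.

secant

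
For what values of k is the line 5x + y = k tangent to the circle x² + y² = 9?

k = ±3√26

For a tangent, require d(centre, line) = r = 3.
|5·0 + 1·0 − k| / √26 = 3
|k| = 3√26.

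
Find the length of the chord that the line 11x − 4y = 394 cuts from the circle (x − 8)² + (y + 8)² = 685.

2√137

The distance from (8, −8) to the line is 274/√137, and r² = 685.
Chord = 2√(r² − d²) = 2·√(137) = 2√137.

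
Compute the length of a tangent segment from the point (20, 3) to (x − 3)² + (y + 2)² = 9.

The centre is (3, −2) and r = 3. The square of the distance from P to the centre is 289 + 25 = 314.
Power of the point: PT² = |PO|² − r² = 305, so PT = √305.

√305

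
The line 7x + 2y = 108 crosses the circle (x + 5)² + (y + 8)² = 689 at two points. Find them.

Express y = (108 − 7x)/2 and substitute into the circle:
53x² − 1696x + 12720 = 0  ⟹  x² − 32x + 240 = 0
x = 20 or x = 12, giving (20, −16) and (12, 12).

(12, 12) and (20, −16)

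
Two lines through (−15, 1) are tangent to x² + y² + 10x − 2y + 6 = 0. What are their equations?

x − 2y = −17 and x + 2y = −13

A line y − (1) = m(x − (−15)) is tangent when its distance from (−5, 1) is 2√5:
(10m − (0))² = 20(m² + 1)
4m² − 1 = 0, so m = 1/2 or m = −1/2.
With m = 1/2: x − 2y = −17. With m = −1/2: x + 2y = −13.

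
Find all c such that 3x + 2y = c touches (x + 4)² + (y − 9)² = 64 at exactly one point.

Tangency holds when the distance from the centre (−4, 9) to the line equals the radius 8:
|3·(−4) + 2·9 − c| / √13 = 8
|c − (6)| = 8√13.

c = 6 ± 8√13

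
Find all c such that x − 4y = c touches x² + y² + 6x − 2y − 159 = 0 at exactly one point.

The line touches the circle iff its distance from (−3, 1) is 13:
|1·(−3) − 4·1 − c| / √17 = 13
|c − (−7)| = 13√17.

c = −7 ± 13√17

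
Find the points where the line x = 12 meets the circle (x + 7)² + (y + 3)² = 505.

The line gives x = 12. Substituting into the circle:
y² + 6y − 135 = 0
y = 9 or y = −15, giving (12, 9) and (12, −15).

(12, −15) and (12, 9)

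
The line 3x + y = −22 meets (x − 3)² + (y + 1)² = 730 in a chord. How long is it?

16√10

Substitute y = −3x − 22:
10x² + 120x − 280 = 0  ⟹  x² + 12x − 28 = 0
x = 2 or x = −14, giving (2, −28) and (−14, 20).
Chord length = distance between (2, −28) and (−14, 20) = √2560 = 16√10.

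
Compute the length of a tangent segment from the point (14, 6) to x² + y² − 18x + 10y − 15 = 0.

5

Centre (9, −5), r² = 121. |PO|² = (5)² + (11)² = 146.
The tangent meets the radius at right angles, so tangent² = |PO|² − r² = 146 − 121 = 25.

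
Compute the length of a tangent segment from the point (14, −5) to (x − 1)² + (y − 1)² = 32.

√173

The centre is (1, 1) and r = 4√2. The square of the distance from P to the centre is 169 + 36 = 205.
The tangent meets the radius at right angles, so tangent² = |PO|² − r² = 205 − 32 = 173.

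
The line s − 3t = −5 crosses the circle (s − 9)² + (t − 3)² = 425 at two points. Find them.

(−11, −2) and (28, 11)

Substitute t = (5 + s)/3:
10s² − 170s − 3080 = 0  ⟹  s² − 17s − 308 = 0
s = 28 or s = −11, giving (28, 11) and (−11, −2).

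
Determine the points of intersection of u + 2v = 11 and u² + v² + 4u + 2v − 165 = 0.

From the line, v = (11 − u)/2. Substituting:
5u² − 10u − 495 = 0  ⟹  u² − 2u − 99 = 0
u = 11 or u = −9, giving (11, 0) and (−9, 10).

(−9, 10) and (11, 0)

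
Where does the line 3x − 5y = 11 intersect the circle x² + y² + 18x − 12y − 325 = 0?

Substitute y = (−11 + 3x)/5:
34x² + 204x − 7344 = 0  ⟹  x² + 6x − 216 = 0
x = 12 or x = −18, giving (12, 5) and (−18, −13).

(−18, −13) and (12, 5)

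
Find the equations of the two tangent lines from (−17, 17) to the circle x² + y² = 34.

A line y − (17) = m(x − (−17)) is tangent when its distance from (0, 0) is √34:
[m·(17) − (−17)]² = 34(m² + 1)
15m² + 34m + 15 = 0, so m = −3/5 or m = −5/3.
With m = −3/5: 3x + 5y = 34. With m = −5/3: 5x + 3y = −34.

3x + 5y = 34 and 5x + 3y = −34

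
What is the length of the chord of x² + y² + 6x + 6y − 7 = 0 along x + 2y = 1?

2√5

Express y = (1 − x)/2 and substitute into the circle:
5x² + 10x − 15 = 0  ⟹  x² + 2x − 3 = 0
x = 1 or x = −3, giving (1, 0) and (−3, 2).
Chord length = distance between (1, 0) and (−3, 2) = √20 = 2√5.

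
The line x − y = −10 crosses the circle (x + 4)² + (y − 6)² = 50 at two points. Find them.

From the line, y = x + 10. Substituting:
2x² + 16x − 18 = 0  ⟹  x² + 8x − 9 = 0
x = 1 or x = −9, giving (1, 11) and (−9, 1).

(−9, 1) and (1, 11)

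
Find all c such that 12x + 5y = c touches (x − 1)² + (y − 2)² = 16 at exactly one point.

Tangency holds when the distance from the centre (1, 2) to the line equals the radius 4:
|12·1 + 5·2 − c| / √169 = 4
|c − (22)| = 4·13, so c = 74 or c = −30.

c = −30 or c = 74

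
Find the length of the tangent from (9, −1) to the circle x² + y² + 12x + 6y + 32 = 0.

6√6

Centre (−6, −3), r² = 13. |PO|² = (15)² + (2)² = 229.
Power of the point: PT² = |PO|² − r² = 216, so PT = 6√6.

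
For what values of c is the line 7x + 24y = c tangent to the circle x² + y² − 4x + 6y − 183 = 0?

Tangency holds when the distance from the centre (2, −3) to the line equals the radius 14:
|7·2 + 24·(−3) − c| / √625 = 14
|c − (−58)| = 14·25, so c = 292 or c = −408.

c = −408 or c = 292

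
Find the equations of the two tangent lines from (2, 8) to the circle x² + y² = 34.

Let a tangent through (2, 8) have slope m. Its distance from (0, 0) must equal √34:
(−2m − (−8))² = 34(m² + 1)
15m² + 16m − 15 = 0, so m = −5/3 or m = 3/5.
Through (2, 8) these give 5x + 3y = 34 and 3x − 5y = −34.

5x + 3y = 34 and 3x − 5y = −34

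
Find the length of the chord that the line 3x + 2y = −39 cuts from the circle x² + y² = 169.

4√13

The distance from (0, 0) to the line is 39/√13, and r² = 169.
Chord = 2√(r² − d²) = 2·√(52) = 4√13.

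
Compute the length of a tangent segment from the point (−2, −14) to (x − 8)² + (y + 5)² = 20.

√161

The centre is (8, −5) and r = 2√5. The square of the distance from P to the centre is 100 + 81 = 181.
By the tangent–radius right angle, tangent length = √(|PO|² − r²) = √161.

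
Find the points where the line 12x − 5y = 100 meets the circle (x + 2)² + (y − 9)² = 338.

Express y = (−100 + 12x)/5 and substitute into the circle:
169x² − 3380x + 12675 = 0  ⟹  x² − 20x + 75 = 0
x = 15 or x = 5, giving (15, 16) and (5, −8).

(5, −8) and (15, 16)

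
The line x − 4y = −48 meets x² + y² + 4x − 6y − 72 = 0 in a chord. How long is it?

2√17

The distance from (−2, 3) to the line is 34/√17, and r² = 85.
Chord = 2√(r² − d²) = 2·√(17) = 2√17.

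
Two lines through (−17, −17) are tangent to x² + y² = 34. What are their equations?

3x − 5y = 34 and 5x − 3y = −34

Write the tangent as mx − y + (−17 − m·(−17)) = 0 and set its distance from the centre to √34:
(17m − (17))² = 34(m² + 1)
15m² − 34m + 15 = 0, so m = 3/5 or m = 5/3.
With m = 3/5: 3x − 5y = 34. With m = 5/3: 5x − 3y = −34.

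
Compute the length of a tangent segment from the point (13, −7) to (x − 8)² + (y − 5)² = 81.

With centre O = (8, 5), |OP|² = 169 and r² = 81.
The tangent meets the radius at right angles, so tangent² = |PO|² − r² = 169 − 81 = 88.

2√22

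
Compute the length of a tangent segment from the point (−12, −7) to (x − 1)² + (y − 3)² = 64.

The centre is (1, 3) and r = 8. The square of the distance from P to the centre is 169 + 100 = 269.
The tangent meets the radius at right angles, so tangent² = |PO|² − r² = 269 − 64 = 205.

√205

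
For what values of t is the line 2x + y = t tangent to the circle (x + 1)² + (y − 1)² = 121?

The line touches the circle iff its distance from (−1, 1) is 11:
|2·(−1) + 1·1 − t| / √5 = 11
|t − (−1)| = 11√5.

t = −1 ± 11√5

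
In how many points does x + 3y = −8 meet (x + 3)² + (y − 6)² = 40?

Centre (−3, 6), r² = 40. Distance² from centre to line = (23)²/10 = 529/10.
Since d² > r², the line lies outside the circle.

0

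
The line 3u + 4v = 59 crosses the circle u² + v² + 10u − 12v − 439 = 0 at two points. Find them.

(−15, 26) and (17, 2)

Express v = (59 − 3u)/4 and substitute into the circle:
25u² − 50u − 6375 = 0  ⟹  u² − 2u − 255 = 0
u = 17 or u = −15, giving (17, 2) and (−15, 26).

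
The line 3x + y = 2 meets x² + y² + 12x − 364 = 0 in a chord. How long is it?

12√10

Centre (−6, 0), r² = 400. Perpendicular distance d from centre to line = |−20| / √10 = 20/√10.
Half the chord is √(r² − d²) = √(360), so the full chord is 12√10.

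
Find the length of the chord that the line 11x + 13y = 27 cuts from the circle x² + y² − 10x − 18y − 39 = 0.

Substitute y = (27 − 11x)/13:
290x² + 290x − 12180 = 0  ⟹  x² + x − 42 = 0
x = 6 or x = −7, giving (6, −3) and (−7, 8).
Chord length = distance between (6, −3) and (−7, 8) = √290 = √290.

√290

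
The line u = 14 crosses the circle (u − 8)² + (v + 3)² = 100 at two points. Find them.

(14, −11) and (14, 5)

The line gives u = 14. Substituting into the circle:
v² + 6v − 55 = 0
v = 5 or v = −11, giving (14, 5) and (14, −11).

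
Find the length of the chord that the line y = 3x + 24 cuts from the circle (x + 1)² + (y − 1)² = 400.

Centre (−1, 1), r² = 400. Perpendicular distance d from centre to line = |20| / √10 = 20/√10.
Chord = 2√(r² − d²) = 2·√(360) = 12√10.

12√10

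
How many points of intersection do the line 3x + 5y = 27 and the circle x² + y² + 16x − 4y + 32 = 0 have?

0

Centre (−8, 2), r² = 36. Distance² from centre to line = (−41)²/34 = 1681/34.
Since d² > r², the line lies outside the circle.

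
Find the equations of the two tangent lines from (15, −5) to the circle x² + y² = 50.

x − 7y = 50 and x + y = 10

Let a tangent through (15, −5) have slope m. Its distance from (0, 0) must equal 5√2:
[m·(−15) − (5)]² = 50(m² + 1)
7m² + 6m − 1 = 0, so m = 1/7 or m = −1.
With m = 1/7: x − 7y = 50. With m = −1: x + y = 10.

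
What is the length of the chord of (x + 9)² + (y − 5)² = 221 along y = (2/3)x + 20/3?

8√13

Centre (−9, 5), r² = 221. Perpendicular distance d from centre to line = |−13| / √13 = 13/√13.
Chord = 2√(r² − d²) = 2·√(208) = 8√13.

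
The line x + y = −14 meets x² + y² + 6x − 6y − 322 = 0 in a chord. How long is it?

The distance from (−3, 3) to the line is 14/√2, and r² = 340.
Half the chord is √(r² − d²) = √(242), so the full chord is 22√2.

22√2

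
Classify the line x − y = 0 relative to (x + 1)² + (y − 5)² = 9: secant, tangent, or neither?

Substituting the line into the circle gives 2x² − 8x + 17 = 0.
Discriminant = (−8)² − 4·2·(17) = −72 < 0.
No real roots: the line does not meet the circle.

neither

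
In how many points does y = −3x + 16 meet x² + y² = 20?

0

Substituting the line into the circle gives 10x² − 96x + 236 = 0.
Δ = 9216 − 9440 = −224.
No real roots: the line does not meet the circle.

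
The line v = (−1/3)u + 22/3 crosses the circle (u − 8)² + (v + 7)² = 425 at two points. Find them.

(−5, 9) and (28, −2)

Substitute v = (22 − u)/3:
10u² − 230u − 1400 = 0  ⟹  u² − 23u − 140 = 0
u = 28 or u = −5, giving (28, −2) and (−5, 9).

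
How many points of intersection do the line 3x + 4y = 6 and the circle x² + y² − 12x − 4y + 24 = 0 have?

1

d² = (3·6 + 4·2 − (6))²/25 = 16; r² = 16.
Since d² = r², the line is tangent.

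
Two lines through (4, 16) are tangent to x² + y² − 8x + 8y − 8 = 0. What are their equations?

A line y − (16) = m(x − (4)) is tangent when its distance from (4, −4) is 2√10:
[m·(0) − (−20)]² = 40(m² + 1)
m² − 9 = 0, so m = 3 or m = −3.
With m = 3: 3x − y = −4. With m = −3: 3x + y = 28.

3x − y = −4 and 3x + y = 28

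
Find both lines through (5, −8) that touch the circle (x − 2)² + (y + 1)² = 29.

Let a tangent through (5, −8) have slope m. Its distance from (2, −1) must equal √29:
[m·(−3) − (7)]² = 29(m² + 1)
10m² − 21m − 10 = 0, so m = 5/2 or m = −2/5.
Through (5, −8) these give 5x − 2y = 41 and 2x + 5y = −30.

5x − 2y = 41 and 2x + 5y = −30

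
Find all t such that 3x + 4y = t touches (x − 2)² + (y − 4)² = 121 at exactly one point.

t = −33 or t = 77

Tangency holds when the distance from the centre (2, 4) to the line equals the radius 11:
|3·2 + 4·4 − t| / √25 = 11
|t − (22)| = 11·5, so t = 77 or t = −33.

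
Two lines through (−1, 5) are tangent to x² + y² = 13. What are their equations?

3x − 2y = −13 and 2x + 3y = 13

A line y − (5) = m(x − (−1)) is tangent when its distance from (0, 0) is √13:
(1m − (−5))² = 13(m² + 1)
6m² − 5m − 6 = 0, so m = 3/2 or m = −2/3.
Through (−1, 5) these give 3x − 2y = −13 and 2x + 3y = 13.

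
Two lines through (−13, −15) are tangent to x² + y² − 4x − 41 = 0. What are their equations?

2x − y = −11 and x − 2y = 17

A line y − (−15) = m(x − (−13)) is tangent when its distance from (2, 0) is 3√5:
[m·(15) − (15)]² = 45(m² + 1)
2m² − 5m + 2 = 0, so m = 2 or m = 1/2.
With m = 2: 2x − y = −11. With m = 1/2: x − 2y = 17.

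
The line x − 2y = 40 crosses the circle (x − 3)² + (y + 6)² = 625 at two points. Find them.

From the line, y = (−40 + x)/2. Substituting:
5x² − 80x − 1680 = 0  ⟹  x² − 16x − 336 = 0
x = 28 or x = −12, giving (28, −6) and (−12, −26).

(−12, −26) and (28, −6)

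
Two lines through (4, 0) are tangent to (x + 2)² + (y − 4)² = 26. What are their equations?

x − 5y = 4 and 5x + y = 20

A line y − (0) = m(x − (4)) is tangent when its distance from (−2, 4) is √26:
[m·(−6) − (4)]² = 26(m² + 1)
5m² + 24m − 5 = 0, so m = 1/5 or m = −5.
With m = 1/5: x − 5y = 4. With m = −5: 5x + y = 20.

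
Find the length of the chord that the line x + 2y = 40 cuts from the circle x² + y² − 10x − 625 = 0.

18√5

Centre (5, 0), r² = 650. Perpendicular distance d from centre to line = |−35| / √5 = 35/√5.
Chord = 2√(r² − d²) = 2·√(405) = 18√5.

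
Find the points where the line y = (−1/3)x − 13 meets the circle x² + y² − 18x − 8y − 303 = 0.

From the line, y = (−39 − x)/3. Substituting:
10x² − 60x − 270 = 0  ⟹  x² − 6x − 27 = 0
x = 9 or x = −3, giving (9, −16) and (−3, −12).

(−3, −12) and (9, −16)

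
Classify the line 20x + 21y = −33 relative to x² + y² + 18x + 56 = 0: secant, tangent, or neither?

neither

Substituting the line into the circle gives 841x² + 9258x + 25785 = 0.
Discriminant = (9258)² − 4·841·(25785) = −1030176 < 0.
No real roots: the line does not meet the circle.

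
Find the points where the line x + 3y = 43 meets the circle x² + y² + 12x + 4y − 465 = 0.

(−14, 19) and (13, 10)

Substitute y = (43 − x)/3:
10x² + 10x − 1820 = 0  ⟹  x² + x − 182 = 0
x = 13 or x = −14, giving (13, 10) and (−14, 19).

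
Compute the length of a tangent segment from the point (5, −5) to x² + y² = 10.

2√10

With centre O = (0, 0), |OP|² = 50 and r² = 10.
The tangent meets the radius at right angles, so tangent² = |PO|² − r² = 50 − 10 = 40.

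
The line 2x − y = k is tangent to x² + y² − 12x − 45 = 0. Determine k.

k = 12 ± 9√5

Tangency holds when the distance from the centre (6, 0) to the line equals the radius 9:
|2·6 − 1·0 − k| / √5 = 9
|k − (12)| = 9√5.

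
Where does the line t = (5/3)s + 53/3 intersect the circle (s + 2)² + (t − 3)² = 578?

(−19, −14) and (5, 26)

Substitute t = (53 + 5s)/3:
34s² + 476s − 3230 = 0  ⟹  s² + 14s − 95 = 0
s = 5 or s = −19, giving (5, 26) and (−19, −14).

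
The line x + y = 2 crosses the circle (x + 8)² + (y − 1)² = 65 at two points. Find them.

(−7, 9) and (0, 2)

Substitute y = −x + 2:
2x² + 14x = 0  ⟹  x² + 7x = 0
x = 0 or x = −7, giving (0, 2) and (−7, 9).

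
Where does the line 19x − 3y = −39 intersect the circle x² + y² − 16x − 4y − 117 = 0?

(−3, −6) and (0, 13)

From the line, y = (39 + 19x)/3. Substituting:
370x² + 1110x = 0  ⟹  x² + 3x = 0
x = 0 or x = −3, giving (0, 13) and (−3, −6).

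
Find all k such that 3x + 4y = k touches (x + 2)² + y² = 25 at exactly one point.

k = −31 or k = 19

For a tangent, require d(centre, line) = r = 5.
|3·(−2) + 4·0 − k| / √25 = 5
|k − (−6)| = 5·5, so k = 19 or k = −31.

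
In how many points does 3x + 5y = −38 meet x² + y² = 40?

0

Substituting the line into the circle gives 34x² + 228x + 444 = 0.
Δ = 51984 − 60384 = −8400.
No real roots: the line does not meet the circle.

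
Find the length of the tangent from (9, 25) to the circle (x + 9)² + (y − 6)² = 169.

2√129

With centre O = (−9, 6), |OP|² = 685 and r² = 169.
Power of the point: PT² = |PO|² − r² = 516, so PT = 2√129.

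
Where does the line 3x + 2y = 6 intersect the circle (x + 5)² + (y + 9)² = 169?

(0, 3) and (8, −9)

Express y = (6 − 3x)/2 and substitute into the circle:
13x² − 104x = 0  ⟹  x² − 8x = 0
x = 8 or x = 0, giving (8, −9) and (0, 3).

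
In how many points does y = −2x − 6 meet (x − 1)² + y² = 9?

0

d² = (2·1 + 1·0 − (−6))²/5 = 64/5; r² = 9.
Since d² > r², the line lies outside the circle.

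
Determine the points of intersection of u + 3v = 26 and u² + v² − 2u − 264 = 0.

Substitute v = (26 − u)/3:
10u² − 70u − 1700 = 0  ⟹  u² − 7u − 170 = 0
u = 17 or u = −10, giving (17, 3) and (−10, 12).

(−10, 12) and (17, 3)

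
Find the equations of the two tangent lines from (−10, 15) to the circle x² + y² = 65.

A line y − (15) = m(x − (−10)) is tangent when its distance from (0, 0) is √65:
[m·(10) − (−15)]² = 65(m² + 1)
7m² + 60m + 32 = 0, so m = −4/7 or m = −8.
Through (−10, 15) these give 4x + 7y = 65 and 8x + y = −65.

4x + 7y = 65 and 8x + y = −65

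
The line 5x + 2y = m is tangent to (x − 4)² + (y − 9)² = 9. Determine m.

m = 38 ± 3√29

Tangency holds when the distance from the centre (4, 9) to the line equals the radius 3:
|5·4 + 2·9 − m| / √29 = 3
|m − (38)| = 3√29.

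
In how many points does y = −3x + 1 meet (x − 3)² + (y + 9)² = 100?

2

Centre (3, −9), r² = 100. Distance² from centre to line = (−1)²/10 = 1/10.
Since d² < r², the line cuts the circle twice.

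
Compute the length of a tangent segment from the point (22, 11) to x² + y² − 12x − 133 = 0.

Centre (6, 0), r² = 169. |PO|² = (16)² + (11)² = 377.
By the tangent–radius right angle, tangent length = √(|PO|² − r²) = √208 = 4√13.

4√13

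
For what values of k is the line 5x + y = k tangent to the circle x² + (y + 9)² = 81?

For a tangent, require d(centre, line) = r = 9.
|5·0 + 1·(−9) − k| / √26 = 9
|k − (−9)| = 9√26.

k = −9 ± 9√26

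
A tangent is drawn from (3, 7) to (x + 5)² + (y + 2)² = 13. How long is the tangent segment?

The centre is (−5, −2) and r = √13. The square of the distance from P to the centre is 64 + 81 = 145.
By the tangent–radius right angle, tangent length = √(|PO|² − r²) = √132 = 2√33.

2√33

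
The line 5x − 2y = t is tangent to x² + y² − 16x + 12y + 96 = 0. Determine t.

t = 52 ± 2√29

For a tangent, require d(centre, line) = r = 2.
|5·8 − 2·(−6) − t| / √29 = 2
|t − (52)| = 2√29.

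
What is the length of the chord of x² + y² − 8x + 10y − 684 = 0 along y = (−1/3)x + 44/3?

Substitute y = (44 − x)/3:
10x² − 190x − 2900 = 0  ⟹  x² − 19x − 290 = 0
x = 29 or x = −10, giving (29, 5) and (−10, 18).
Chord length = distance between (29, 5) and (−10, 18) = √1690 = 13√10.

13√10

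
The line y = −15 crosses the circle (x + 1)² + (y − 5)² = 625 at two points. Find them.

Express y = −15 and substitute into the circle:
x² + 2x − 224 = 0
x = 14 or x = −16, giving (14, −15) and (−16, −15).

(−16, −15) and (14, −15)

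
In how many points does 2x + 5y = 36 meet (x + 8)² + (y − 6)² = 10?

0

Substituting the line into the circle gives 29x² + 376x + 1386 = 0.
Δ = 141376 − 160776 = −19400.
No real roots: the line does not meet the circle.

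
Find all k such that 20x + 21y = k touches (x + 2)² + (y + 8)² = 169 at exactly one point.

Tangency holds when the distance from the centre (−2, −8) to the line equals the radius 13:
|20·(−2) + 21·(−8) − k| / √841 = 13
|k − (−208)| = 13·29, so k = 169 or k = −585.

k = −585 or k = 169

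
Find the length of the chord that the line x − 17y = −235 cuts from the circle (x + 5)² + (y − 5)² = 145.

Centre (−5, 5), r² = 145. Perpendicular distance d from centre to line = |145| / √290 = 145/√290.
Half the chord is √(r² − d²) = √(145/2), so the full chord is √290.

√290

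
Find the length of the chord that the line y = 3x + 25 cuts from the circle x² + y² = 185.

7√10

From the line, y = 3x + 25. Substituting:
10x² + 150x + 440 = 0  ⟹  x² + 15x + 44 = 0
x = −4 or x = −11, giving (−4, 13) and (−11, −8).
|(−4, 13) − (−11, −8)| = √((7)² + (21)²) = 7√10.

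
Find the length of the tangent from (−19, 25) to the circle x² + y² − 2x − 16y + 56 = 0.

2√170

Centre (1, 8), r² = 9. |PO|² = (−20)² + (17)² = 689.
The tangent meets the radius at right angles, so tangent² = |PO|² − r² = 689 − 9 = 680.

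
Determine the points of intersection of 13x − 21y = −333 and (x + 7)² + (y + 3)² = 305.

(−24, 1) and (−3, 14)

From the line, y = (333 + 13x)/21. Substituting:
610x² + 16470x + 43920 = 0  ⟹  x² + 27x + 72 = 0
x = −3 or x = −24, giving (−3, 14) and (−24, 1).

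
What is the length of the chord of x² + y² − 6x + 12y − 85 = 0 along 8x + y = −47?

Centre (3, −6), r² = 130. Perpendicular distance d from centre to line = |65| / √65 = 65/√65.
Chord = 2√(r² − d²) = 2·√(65) = 2√65.

2√65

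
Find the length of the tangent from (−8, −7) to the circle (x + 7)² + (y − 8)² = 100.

The centre is (−7, 8) and r = 10. The square of the distance from P to the centre is 1 + 225 = 226.
Power of the point: PT² = |PO|² − r² = 126, so PT = 3√14.

3√14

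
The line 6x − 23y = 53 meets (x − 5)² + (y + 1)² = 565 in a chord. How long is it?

The distance from (5, −1) to the line is 0/√565, and r² = 565.
Chord = 2√(r² − d²) = 2·√(565) = 2√565.

2√565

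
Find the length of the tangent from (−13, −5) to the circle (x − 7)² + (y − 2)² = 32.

With centre O = (7, 2), |OP|² = 449 and r² = 32.
The tangent meets the radius at right angles, so tangent² = |PO|² − r² = 449 − 32 = 417.

√417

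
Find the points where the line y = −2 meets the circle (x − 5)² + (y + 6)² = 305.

Substitute y = −2:
x² − 10x − 264 = 0
x = 22 or x = −12, giving (22, −2) and (−12, −2).

(−12, −2) and (22, −2)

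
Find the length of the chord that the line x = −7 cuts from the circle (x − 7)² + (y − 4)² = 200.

4

The line gives x = −7. Substituting into the circle:
y² − 8y + 12 = 0
y = 6 or y = 2, giving (−7, 6) and (−7, 2).
Chord length = distance between (−7, 6) and (−7, 2) = √16 = 4.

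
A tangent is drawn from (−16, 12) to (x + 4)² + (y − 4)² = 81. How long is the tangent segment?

√127

With centre O = (−4, 4), |OP|² = 208 and r² = 81.
Power of the point: PT² = |PO|² − r² = 127, so PT = √127.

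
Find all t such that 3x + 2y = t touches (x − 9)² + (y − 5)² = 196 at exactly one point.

Tangency holds when the distance from the centre (9, 5) to the line equals the radius 14:
|3·9 + 2·5 − t| / √13 = 14
|t − (37)| = 14√13.

t = 37 ± 14√13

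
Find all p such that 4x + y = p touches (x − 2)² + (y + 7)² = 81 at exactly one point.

p = 1 ± 9√17

The line touches the circle iff its distance from (2, −7) is 9:
|4·2 + 1·(−7) − p| / √17 = 9
|p − (1)| = 9√17.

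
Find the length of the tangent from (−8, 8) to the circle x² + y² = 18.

Centre (0, 0), r² = 18. |PO|² = (−8)² + (8)² = 128.
By the tangent–radius right angle, tangent length = √(|PO|² − r²) = √110.

√110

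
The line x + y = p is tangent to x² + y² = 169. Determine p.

For a tangent, require d(centre, line) = r = 13.
|1·0 + 1·0 − p| / √2 = 13
|p| = 13√2.

p = ±13√2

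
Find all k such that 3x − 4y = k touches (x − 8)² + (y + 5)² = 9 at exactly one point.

k = 29 or k = 59

Tangency holds when the distance from the centre (8, −5) to the line equals the radius 3:
|3·8 − 4·(−5) − k| / √25 = 3
|k − (44)| = 3·5, so k = 59 or k = 29.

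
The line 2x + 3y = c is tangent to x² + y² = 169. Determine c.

For a tangent, require d(centre, line) = r = 13.
|2·0 + 3·0 − c| / √13 = 13
|c| = 13√13.

c = ±13√13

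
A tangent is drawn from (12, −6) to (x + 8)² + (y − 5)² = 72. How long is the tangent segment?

√449

The centre is (−8, 5) and r = 6√2. The square of the distance from P to the centre is 400 + 121 = 521.
The tangent meets the radius at right angles, so tangent² = |PO|² − r² = 521 − 72 = 449.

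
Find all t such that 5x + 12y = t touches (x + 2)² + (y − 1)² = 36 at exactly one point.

The line touches the circle iff its distance from (−2, 1) is 6:
|5·(−2) + 12·1 − t| / √169 = 6
|t − (2)| = 6·13, so t = 80 or t = −76.

t = −76 or t = 80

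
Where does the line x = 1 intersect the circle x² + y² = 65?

The line gives x = 1. Substituting into the circle:
y² − 64 = 0
y = 8 or y = −8, giving (1, 8) and (1, −8).

(1, −8) and (1, 8)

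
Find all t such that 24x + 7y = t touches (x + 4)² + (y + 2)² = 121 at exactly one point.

t = −385 or t = 165

Tangency holds when the distance from the centre (−4, −2) to the line equals the radius 11:
|24·(−4) + 7·(−2) − t| / √625 = 11
|t − (−110)| = 11·25, so t = 165 or t = −385.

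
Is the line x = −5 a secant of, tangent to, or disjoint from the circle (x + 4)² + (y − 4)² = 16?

secant

Substituting the line into the circle gives y² − 8y + 1 = 0.
Δ = 64 − 4 = 60.
Two real roots: the line is a secant.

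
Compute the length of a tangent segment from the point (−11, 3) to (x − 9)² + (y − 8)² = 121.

4√19

Centre (9, 8), r² = 121. |PO|² = (−20)² + (−5)² = 425.
The tangent meets the radius at right angles, so tangent² = |PO|² − r² = 425 − 121 = 304.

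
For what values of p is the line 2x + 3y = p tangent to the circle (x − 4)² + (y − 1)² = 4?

Tangency holds when the distance from the centre (4, 1) to the line equals the radius 2:
|2·4 + 3·1 − p| / √13 = 2
|p − (11)| = 2√13.

p = 11 ± 2√13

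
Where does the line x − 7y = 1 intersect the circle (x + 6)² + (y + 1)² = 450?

From the line, y = (−1 + x)/7. Substituting:
50x² + 600x − 20250 = 0  ⟹  x² + 12x − 405 = 0
x = 15 or x = −27, giving (15, 2) and (−27, −4).

(−27, −4) and (15, 2)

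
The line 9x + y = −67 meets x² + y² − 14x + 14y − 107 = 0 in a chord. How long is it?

√82

Express y = −9x − 67 and substitute into the circle:
82x² + 1066x + 3444 = 0  ⟹  x² + 13x + 42 = 0
x = −6 or x = −7, giving (−6, −13) and (−7, −4).
|(−6, −13) − (−7, −4)| = √((1)² + (−9)²) = √82.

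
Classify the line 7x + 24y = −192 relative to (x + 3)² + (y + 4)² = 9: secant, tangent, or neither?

tangent

d² = (7·(−3) + 24·(−4) − (−192))²/625 = 9; r² = 9.
Since d² = r², the line is tangent.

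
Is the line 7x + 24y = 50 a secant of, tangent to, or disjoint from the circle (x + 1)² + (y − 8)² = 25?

Substituting the line into the circle gives 625x² + 3140x + 6340 = 0.
Discriminant = (3140)² − 4·625·(6340) = −5990400 < 0.
No real roots: the line does not meet the circle.

disjoint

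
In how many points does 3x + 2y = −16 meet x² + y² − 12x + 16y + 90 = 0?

0

d² = (3·6 + 2·(−8) − (−16))²/13 = 324/13; r² = 10.
Since d² > r², the line lies outside the circle.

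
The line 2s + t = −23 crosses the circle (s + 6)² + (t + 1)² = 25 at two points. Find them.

Substitute t = −2s − 23:
5s² + 100s + 495 = 0  ⟹  s² + 20s + 99 = 0
s = −9 or s = −11, giving (−9, −5) and (−11, −1).

(−11, −1) and (−9, −5)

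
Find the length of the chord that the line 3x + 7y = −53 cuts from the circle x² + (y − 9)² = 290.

2√58

The distance from (0, 9) to the line is 116/√58, and r² = 290.
Half the chord is √(r² − d²) = √(58), so the full chord is 2√58.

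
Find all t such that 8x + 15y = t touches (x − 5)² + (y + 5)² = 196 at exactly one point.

For a tangent, require d(centre, line) = r = 14.
|8·5 + 15·(−5) − t| / √289 = 14
|t − (−35)| = 14·17, so t = 203 or t = −273.

t = −273 or t = 203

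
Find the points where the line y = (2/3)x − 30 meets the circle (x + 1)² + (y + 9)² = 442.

From the line, y = (−90 + 2x)/3. Substituting:
13x² − 234x = 0  ⟹  x² − 18x = 0
x = 18 or x = 0, giving (18, −18) and (0, −30).

(0, −30) and (18, −18)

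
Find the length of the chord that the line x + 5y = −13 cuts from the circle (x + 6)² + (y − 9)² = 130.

2√26

Centre (−6, 9), r² = 130. Perpendicular distance d from centre to line = |52| / √26 = 52/√26.
Half the chord is √(r² − d²) = √(26), so the full chord is 2√26.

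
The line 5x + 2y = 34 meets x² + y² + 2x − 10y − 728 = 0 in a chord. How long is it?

Substitute y = (34 − 5x)/2:
29x² − 232x − 2436 = 0  ⟹  x² − 8x − 84 = 0
x = 14 or x = −6, giving (14, −18) and (−6, 32).
Chord length = distance between (14, −18) and (−6, 32) = √2900 = 10√29.

10√29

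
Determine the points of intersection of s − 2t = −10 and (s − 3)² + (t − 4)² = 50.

(−4, 3) and (8, 9)

From the line, t = (10 + s)/2. Substituting:
5s² − 20s − 160 = 0  ⟹  s² − 4s − 32 = 0
s = 8 or s = −4, giving (8, 9) and (−4, 3).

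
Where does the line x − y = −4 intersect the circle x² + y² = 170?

(−11, −7) and (7, 11)

From the line, y = x + 4. Substituting:
2x² + 8x − 154 = 0  ⟹  x² + 4x − 77 = 0
x = 7 or x = −11, giving (7, 11) and (−11, −7).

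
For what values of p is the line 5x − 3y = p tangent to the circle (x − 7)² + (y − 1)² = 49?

p = 32 ± 7√34

Tangency holds when the distance from the centre (7, 1) to the line equals the radius 7:
|5·7 − 3·1 − p| / √34 = 7
|p − (32)| = 7√34.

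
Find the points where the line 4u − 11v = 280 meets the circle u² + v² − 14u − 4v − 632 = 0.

From the line, v = (−280 + 4u)/11. Substituting:
137u² − 4110u + 14248 = 0  ⟹  u² − 30u + 104 = 0
u = 26 or u = 4, giving (26, −16) and (4, −24).

(4, −24) and (26, −16)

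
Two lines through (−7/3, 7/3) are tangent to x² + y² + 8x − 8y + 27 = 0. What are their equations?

A line y − (7/3) = m(x − (−7/3)) is tangent when its distance from (−4, 4) is √5:
(−5/3m − (5/3))² = 5(m² + 1)
2m² − 5m + 2 = 0, so m = 2 or m = 1/2.
Through (−7/3, 7/3) these give 2x − y = −7 and x − 2y = −7.

2x − y = −7 and x − 2y = −7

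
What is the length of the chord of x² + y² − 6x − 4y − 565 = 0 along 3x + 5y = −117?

The distance from (3, 2) to the line is 136/√34, and r² = 578.
Chord = 2√(r² − d²) = 2·√(34) = 2√34.

2√34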